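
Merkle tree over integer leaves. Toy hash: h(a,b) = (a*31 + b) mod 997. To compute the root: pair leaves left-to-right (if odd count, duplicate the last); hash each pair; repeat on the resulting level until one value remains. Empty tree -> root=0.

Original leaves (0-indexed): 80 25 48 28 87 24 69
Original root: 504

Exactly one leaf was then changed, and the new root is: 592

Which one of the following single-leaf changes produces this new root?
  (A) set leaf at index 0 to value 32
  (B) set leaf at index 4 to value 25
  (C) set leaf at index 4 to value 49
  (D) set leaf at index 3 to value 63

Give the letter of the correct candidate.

Original leaves: [80, 25, 48, 28, 87, 24, 69]
Target new root: 592
Try each candidate change and compute the resulting root:
Candidate A: set leaf[0] = 32 -> leaves = [32, 25, 48, 28, 87, 24, 69]
  L0: [32, 25, 48, 28, 87, 24, 69]
  L1: h(32,25)=(32*31+25)%997=20 h(48,28)=(48*31+28)%997=519 h(87,24)=(87*31+24)%997=727 h(69,69)=(69*31+69)%997=214 -> [20, 519, 727, 214]
  L2: h(20,519)=(20*31+519)%997=142 h(727,214)=(727*31+214)%997=817 -> [142, 817]
  L3: h(142,817)=(142*31+817)%997=234 -> [234]
  root = 234 != target 592
Candidate B: set leaf[4] = 25 -> leaves = [80, 25, 48, 28, 25, 24, 69]
  L0: [80, 25, 48, 28, 25, 24, 69]
  L1: h(80,25)=(80*31+25)%997=511 h(48,28)=(48*31+28)%997=519 h(25,24)=(25*31+24)%997=799 h(69,69)=(69*31+69)%997=214 -> [511, 519, 799, 214]
  L2: h(511,519)=(511*31+519)%997=408 h(799,214)=(799*31+214)%997=58 -> [408, 58]
  L3: h(408,58)=(408*31+58)%997=742 -> [742]
  root = 742 != target 592
Candidate C: set leaf[4] = 49 -> leaves = [80, 25, 48, 28, 49, 24, 69]
  L0: [80, 25, 48, 28, 49, 24, 69]
  L1: h(80,25)=(80*31+25)%997=511 h(48,28)=(48*31+28)%997=519 h(49,24)=(49*31+24)%997=546 h(69,69)=(69*31+69)%997=214 -> [511, 519, 546, 214]
  L2: h(511,519)=(511*31+519)%997=408 h(546,214)=(546*31+214)%997=191 -> [408, 191]
  L3: h(408,191)=(408*31+191)%997=875 -> [875]
  root = 875 != target 592
Candidate D: set leaf[3] = 63 -> leaves = [80, 25, 48, 63, 87, 24, 69]
  L0: [80, 25, 48, 63, 87, 24, 69]
  L1: h(80,25)=(80*31+25)%997=511 h(48,63)=(48*31+63)%997=554 h(87,24)=(87*31+24)%997=727 h(69,69)=(69*31+69)%997=214 -> [511, 554, 727, 214]
  L2: h(511,554)=(511*31+554)%997=443 h(727,214)=(727*31+214)%997=817 -> [443, 817]
  L3: h(443,817)=(443*31+817)%997=592 -> [592]
  root = 592 == target 592  ** MATCH **
Candidate D produces the target root.

Answer: D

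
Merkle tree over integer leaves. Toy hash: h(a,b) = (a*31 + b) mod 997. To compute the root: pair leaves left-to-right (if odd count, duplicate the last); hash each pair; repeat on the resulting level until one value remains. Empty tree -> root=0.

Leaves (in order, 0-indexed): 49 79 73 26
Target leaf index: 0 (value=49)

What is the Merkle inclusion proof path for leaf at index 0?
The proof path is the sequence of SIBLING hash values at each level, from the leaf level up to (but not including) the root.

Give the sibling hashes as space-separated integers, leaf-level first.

Answer: 79 295

Derivation:
L0 (leaves): [49, 79, 73, 26], target index=0
L1: h(49,79)=(49*31+79)%997=601 [pair 0] h(73,26)=(73*31+26)%997=295 [pair 1] -> [601, 295]
  Sibling for proof at L0: 79
L2: h(601,295)=(601*31+295)%997=980 [pair 0] -> [980]
  Sibling for proof at L1: 295
Root: 980
Proof path (sibling hashes from leaf to root): [79, 295]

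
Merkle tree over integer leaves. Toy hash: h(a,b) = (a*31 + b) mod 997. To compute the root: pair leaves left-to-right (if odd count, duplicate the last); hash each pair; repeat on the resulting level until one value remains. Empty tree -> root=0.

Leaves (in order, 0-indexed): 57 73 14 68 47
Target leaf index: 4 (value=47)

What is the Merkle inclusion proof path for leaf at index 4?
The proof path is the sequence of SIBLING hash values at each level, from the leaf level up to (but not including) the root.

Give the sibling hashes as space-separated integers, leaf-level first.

Answer: 47 507 713

Derivation:
L0 (leaves): [57, 73, 14, 68, 47], target index=4
L1: h(57,73)=(57*31+73)%997=843 [pair 0] h(14,68)=(14*31+68)%997=502 [pair 1] h(47,47)=(47*31+47)%997=507 [pair 2] -> [843, 502, 507]
  Sibling for proof at L0: 47
L2: h(843,502)=(843*31+502)%997=713 [pair 0] h(507,507)=(507*31+507)%997=272 [pair 1] -> [713, 272]
  Sibling for proof at L1: 507
L3: h(713,272)=(713*31+272)%997=441 [pair 0] -> [441]
  Sibling for proof at L2: 713
Root: 441
Proof path (sibling hashes from leaf to root): [47, 507, 713]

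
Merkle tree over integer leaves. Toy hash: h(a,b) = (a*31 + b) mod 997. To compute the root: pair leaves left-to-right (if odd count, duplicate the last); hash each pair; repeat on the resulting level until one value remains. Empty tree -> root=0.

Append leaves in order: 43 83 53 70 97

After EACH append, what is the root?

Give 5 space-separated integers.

Answer: 43 419 727 744 758

Derivation:
After append 43 (leaves=[43]):
  L0: [43]
  root=43
After append 83 (leaves=[43, 83]):
  L0: [43, 83]
  L1: h(43,83)=(43*31+83)%997=419 -> [419]
  root=419
After append 53 (leaves=[43, 83, 53]):
  L0: [43, 83, 53]
  L1: h(43,83)=(43*31+83)%997=419 h(53,53)=(53*31+53)%997=699 -> [419, 699]
  L2: h(419,699)=(419*31+699)%997=727 -> [727]
  root=727
After append 70 (leaves=[43, 83, 53, 70]):
  L0: [43, 83, 53, 70]
  L1: h(43,83)=(43*31+83)%997=419 h(53,70)=(53*31+70)%997=716 -> [419, 716]
  L2: h(419,716)=(419*31+716)%997=744 -> [744]
  root=744
After append 97 (leaves=[43, 83, 53, 70, 97]):
  L0: [43, 83, 53, 70, 97]
  L1: h(43,83)=(43*31+83)%997=419 h(53,70)=(53*31+70)%997=716 h(97,97)=(97*31+97)%997=113 -> [419, 716, 113]
  L2: h(419,716)=(419*31+716)%997=744 h(113,113)=(113*31+113)%997=625 -> [744, 625]
  L3: h(744,625)=(744*31+625)%997=758 -> [758]
  root=758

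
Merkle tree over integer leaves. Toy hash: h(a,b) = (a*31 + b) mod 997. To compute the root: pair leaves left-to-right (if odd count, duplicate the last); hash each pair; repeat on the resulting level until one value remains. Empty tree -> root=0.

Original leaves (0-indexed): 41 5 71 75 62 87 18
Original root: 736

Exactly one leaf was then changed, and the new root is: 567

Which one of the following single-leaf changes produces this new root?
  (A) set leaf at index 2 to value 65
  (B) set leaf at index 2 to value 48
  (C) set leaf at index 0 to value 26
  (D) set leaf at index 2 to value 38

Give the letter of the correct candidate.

Original leaves: [41, 5, 71, 75, 62, 87, 18]
Target new root: 567
Try each candidate change and compute the resulting root:
Candidate A: set leaf[2] = 65 -> leaves = [41, 5, 65, 75, 62, 87, 18]
  L0: [41, 5, 65, 75, 62, 87, 18]
  L1: h(41,5)=(41*31+5)%997=279 h(65,75)=(65*31+75)%997=96 h(62,87)=(62*31+87)%997=15 h(18,18)=(18*31+18)%997=576 -> [279, 96, 15, 576]
  L2: h(279,96)=(279*31+96)%997=769 h(15,576)=(15*31+576)%997=44 -> [769, 44]
  L3: h(769,44)=(769*31+44)%997=952 -> [952]
  root = 952 != target 567
Candidate B: set leaf[2] = 48 -> leaves = [41, 5, 48, 75, 62, 87, 18]
  L0: [41, 5, 48, 75, 62, 87, 18]
  L1: h(41,5)=(41*31+5)%997=279 h(48,75)=(48*31+75)%997=566 h(62,87)=(62*31+87)%997=15 h(18,18)=(18*31+18)%997=576 -> [279, 566, 15, 576]
  L2: h(279,566)=(279*31+566)%997=242 h(15,576)=(15*31+576)%997=44 -> [242, 44]
  L3: h(242,44)=(242*31+44)%997=567 -> [567]
  root = 567 == target 567  ** MATCH **
Candidate C: set leaf[0] = 26 -> leaves = [26, 5, 71, 75, 62, 87, 18]
  L0: [26, 5, 71, 75, 62, 87, 18]
  L1: h(26,5)=(26*31+5)%997=811 h(71,75)=(71*31+75)%997=282 h(62,87)=(62*31+87)%997=15 h(18,18)=(18*31+18)%997=576 -> [811, 282, 15, 576]
  L2: h(811,282)=(811*31+282)%997=498 h(15,576)=(15*31+576)%997=44 -> [498, 44]
  L3: h(498,44)=(498*31+44)%997=527 -> [527]
  root = 527 != target 567
Candidate D: set leaf[2] = 38 -> leaves = [41, 5, 38, 75, 62, 87, 18]
  L0: [41, 5, 38, 75, 62, 87, 18]
  L1: h(41,5)=(41*31+5)%997=279 h(38,75)=(38*31+75)%997=256 h(62,87)=(62*31+87)%997=15 h(18,18)=(18*31+18)%997=576 -> [279, 256, 15, 576]
  L2: h(279,256)=(279*31+256)%997=929 h(15,576)=(15*31+576)%997=44 -> [929, 44]
  L3: h(929,44)=(929*31+44)%997=927 -> [927]
  root = 927 != target 567
Candidate B produces the target root.

Answer: B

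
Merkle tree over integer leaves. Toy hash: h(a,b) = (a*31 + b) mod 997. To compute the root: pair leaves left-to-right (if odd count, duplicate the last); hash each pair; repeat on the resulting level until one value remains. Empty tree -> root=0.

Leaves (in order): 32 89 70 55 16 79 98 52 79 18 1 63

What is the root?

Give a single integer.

L0: [32, 89, 70, 55, 16, 79, 98, 52, 79, 18, 1, 63]
L1: h(32,89)=(32*31+89)%997=84 h(70,55)=(70*31+55)%997=231 h(16,79)=(16*31+79)%997=575 h(98,52)=(98*31+52)%997=99 h(79,18)=(79*31+18)%997=473 h(1,63)=(1*31+63)%997=94 -> [84, 231, 575, 99, 473, 94]
L2: h(84,231)=(84*31+231)%997=841 h(575,99)=(575*31+99)%997=975 h(473,94)=(473*31+94)%997=799 -> [841, 975, 799]
L3: h(841,975)=(841*31+975)%997=127 h(799,799)=(799*31+799)%997=643 -> [127, 643]
L4: h(127,643)=(127*31+643)%997=592 -> [592]

Answer: 592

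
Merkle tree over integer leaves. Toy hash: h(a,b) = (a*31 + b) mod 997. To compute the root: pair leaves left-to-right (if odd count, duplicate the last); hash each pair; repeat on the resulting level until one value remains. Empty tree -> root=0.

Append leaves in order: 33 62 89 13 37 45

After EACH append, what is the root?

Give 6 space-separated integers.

After append 33 (leaves=[33]):
  L0: [33]
  root=33
After append 62 (leaves=[33, 62]):
  L0: [33, 62]
  L1: h(33,62)=(33*31+62)%997=88 -> [88]
  root=88
After append 89 (leaves=[33, 62, 89]):
  L0: [33, 62, 89]
  L1: h(33,62)=(33*31+62)%997=88 h(89,89)=(89*31+89)%997=854 -> [88, 854]
  L2: h(88,854)=(88*31+854)%997=591 -> [591]
  root=591
After append 13 (leaves=[33, 62, 89, 13]):
  L0: [33, 62, 89, 13]
  L1: h(33,62)=(33*31+62)%997=88 h(89,13)=(89*31+13)%997=778 -> [88, 778]
  L2: h(88,778)=(88*31+778)%997=515 -> [515]
  root=515
After append 37 (leaves=[33, 62, 89, 13, 37]):
  L0: [33, 62, 89, 13, 37]
  L1: h(33,62)=(33*31+62)%997=88 h(89,13)=(89*31+13)%997=778 h(37,37)=(37*31+37)%997=187 -> [88, 778, 187]
  L2: h(88,778)=(88*31+778)%997=515 h(187,187)=(187*31+187)%997=2 -> [515, 2]
  L3: h(515,2)=(515*31+2)%997=15 -> [15]
  root=15
After append 45 (leaves=[33, 62, 89, 13, 37, 45]):
  L0: [33, 62, 89, 13, 37, 45]
  L1: h(33,62)=(33*31+62)%997=88 h(89,13)=(89*31+13)%997=778 h(37,45)=(37*31+45)%997=195 -> [88, 778, 195]
  L2: h(88,778)=(88*31+778)%997=515 h(195,195)=(195*31+195)%997=258 -> [515, 258]
  L3: h(515,258)=(515*31+258)%997=271 -> [271]
  root=271

Answer: 33 88 591 515 15 271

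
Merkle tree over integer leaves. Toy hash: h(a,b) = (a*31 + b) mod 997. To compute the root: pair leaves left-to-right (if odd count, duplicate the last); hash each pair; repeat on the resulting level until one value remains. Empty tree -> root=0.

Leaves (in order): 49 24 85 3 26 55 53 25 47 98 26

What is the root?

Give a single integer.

Answer: 256

Derivation:
L0: [49, 24, 85, 3, 26, 55, 53, 25, 47, 98, 26]
L1: h(49,24)=(49*31+24)%997=546 h(85,3)=(85*31+3)%997=644 h(26,55)=(26*31+55)%997=861 h(53,25)=(53*31+25)%997=671 h(47,98)=(47*31+98)%997=558 h(26,26)=(26*31+26)%997=832 -> [546, 644, 861, 671, 558, 832]
L2: h(546,644)=(546*31+644)%997=621 h(861,671)=(861*31+671)%997=443 h(558,832)=(558*31+832)%997=184 -> [621, 443, 184]
L3: h(621,443)=(621*31+443)%997=751 h(184,184)=(184*31+184)%997=903 -> [751, 903]
L4: h(751,903)=(751*31+903)%997=256 -> [256]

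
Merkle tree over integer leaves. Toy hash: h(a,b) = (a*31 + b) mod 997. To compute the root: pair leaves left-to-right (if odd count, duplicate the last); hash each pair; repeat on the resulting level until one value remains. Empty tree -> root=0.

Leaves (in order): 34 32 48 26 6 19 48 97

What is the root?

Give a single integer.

L0: [34, 32, 48, 26, 6, 19, 48, 97]
L1: h(34,32)=(34*31+32)%997=89 h(48,26)=(48*31+26)%997=517 h(6,19)=(6*31+19)%997=205 h(48,97)=(48*31+97)%997=588 -> [89, 517, 205, 588]
L2: h(89,517)=(89*31+517)%997=285 h(205,588)=(205*31+588)%997=961 -> [285, 961]
L3: h(285,961)=(285*31+961)%997=823 -> [823]

Answer: 823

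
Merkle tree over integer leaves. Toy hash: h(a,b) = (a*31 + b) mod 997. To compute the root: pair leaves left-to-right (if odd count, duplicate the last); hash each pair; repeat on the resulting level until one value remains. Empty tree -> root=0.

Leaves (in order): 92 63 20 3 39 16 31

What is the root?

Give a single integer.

Answer: 199

Derivation:
L0: [92, 63, 20, 3, 39, 16, 31]
L1: h(92,63)=(92*31+63)%997=921 h(20,3)=(20*31+3)%997=623 h(39,16)=(39*31+16)%997=228 h(31,31)=(31*31+31)%997=992 -> [921, 623, 228, 992]
L2: h(921,623)=(921*31+623)%997=261 h(228,992)=(228*31+992)%997=84 -> [261, 84]
L3: h(261,84)=(261*31+84)%997=199 -> [199]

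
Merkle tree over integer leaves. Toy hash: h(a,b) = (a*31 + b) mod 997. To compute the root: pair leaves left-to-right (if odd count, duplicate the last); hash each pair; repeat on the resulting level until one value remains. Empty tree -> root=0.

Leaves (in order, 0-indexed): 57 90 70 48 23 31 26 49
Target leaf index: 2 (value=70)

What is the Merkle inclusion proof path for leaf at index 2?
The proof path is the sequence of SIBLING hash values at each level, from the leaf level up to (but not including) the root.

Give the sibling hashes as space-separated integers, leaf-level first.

L0 (leaves): [57, 90, 70, 48, 23, 31, 26, 49], target index=2
L1: h(57,90)=(57*31+90)%997=860 [pair 0] h(70,48)=(70*31+48)%997=224 [pair 1] h(23,31)=(23*31+31)%997=744 [pair 2] h(26,49)=(26*31+49)%997=855 [pair 3] -> [860, 224, 744, 855]
  Sibling for proof at L0: 48
L2: h(860,224)=(860*31+224)%997=962 [pair 0] h(744,855)=(744*31+855)%997=988 [pair 1] -> [962, 988]
  Sibling for proof at L1: 860
L3: h(962,988)=(962*31+988)%997=900 [pair 0] -> [900]
  Sibling for proof at L2: 988
Root: 900
Proof path (sibling hashes from leaf to root): [48, 860, 988]

Answer: 48 860 988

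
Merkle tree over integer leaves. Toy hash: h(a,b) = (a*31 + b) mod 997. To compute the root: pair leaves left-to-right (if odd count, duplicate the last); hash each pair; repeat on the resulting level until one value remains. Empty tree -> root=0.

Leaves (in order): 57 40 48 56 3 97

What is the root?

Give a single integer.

L0: [57, 40, 48, 56, 3, 97]
L1: h(57,40)=(57*31+40)%997=810 h(48,56)=(48*31+56)%997=547 h(3,97)=(3*31+97)%997=190 -> [810, 547, 190]
L2: h(810,547)=(810*31+547)%997=732 h(190,190)=(190*31+190)%997=98 -> [732, 98]
L3: h(732,98)=(732*31+98)%997=856 -> [856]

Answer: 856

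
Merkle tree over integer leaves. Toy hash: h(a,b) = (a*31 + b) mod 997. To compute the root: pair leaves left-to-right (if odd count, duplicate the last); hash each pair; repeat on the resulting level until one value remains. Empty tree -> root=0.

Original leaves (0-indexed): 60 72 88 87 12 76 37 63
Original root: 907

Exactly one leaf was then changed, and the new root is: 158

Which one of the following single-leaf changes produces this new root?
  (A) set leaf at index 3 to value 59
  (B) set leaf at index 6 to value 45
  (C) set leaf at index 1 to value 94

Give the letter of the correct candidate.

Original leaves: [60, 72, 88, 87, 12, 76, 37, 63]
Target new root: 158
Try each candidate change and compute the resulting root:
Candidate A: set leaf[3] = 59 -> leaves = [60, 72, 88, 59, 12, 76, 37, 63]
  L0: [60, 72, 88, 59, 12, 76, 37, 63]
  L1: h(60,72)=(60*31+72)%997=935 h(88,59)=(88*31+59)%997=793 h(12,76)=(12*31+76)%997=448 h(37,63)=(37*31+63)%997=213 -> [935, 793, 448, 213]
  L2: h(935,793)=(935*31+793)%997=865 h(448,213)=(448*31+213)%997=143 -> [865, 143]
  L3: h(865,143)=(865*31+143)%997=39 -> [39]
  root = 39 != target 158
Candidate B: set leaf[6] = 45 -> leaves = [60, 72, 88, 87, 12, 76, 45, 63]
  L0: [60, 72, 88, 87, 12, 76, 45, 63]
  L1: h(60,72)=(60*31+72)%997=935 h(88,87)=(88*31+87)%997=821 h(12,76)=(12*31+76)%997=448 h(45,63)=(45*31+63)%997=461 -> [935, 821, 448, 461]
  L2: h(935,821)=(935*31+821)%997=893 h(448,461)=(448*31+461)%997=391 -> [893, 391]
  L3: h(893,391)=(893*31+391)%997=158 -> [158]
  root = 158 == target 158  ** MATCH **
Candidate C: set leaf[1] = 94 -> leaves = [60, 94, 88, 87, 12, 76, 37, 63]
  L0: [60, 94, 88, 87, 12, 76, 37, 63]
  L1: h(60,94)=(60*31+94)%997=957 h(88,87)=(88*31+87)%997=821 h(12,76)=(12*31+76)%997=448 h(37,63)=(37*31+63)%997=213 -> [957, 821, 448, 213]
  L2: h(957,821)=(957*31+821)%997=578 h(448,213)=(448*31+213)%997=143 -> [578, 143]
  L3: h(578,143)=(578*31+143)%997=115 -> [115]
  root = 115 != target 158
Candidate B produces the target root.

Answer: B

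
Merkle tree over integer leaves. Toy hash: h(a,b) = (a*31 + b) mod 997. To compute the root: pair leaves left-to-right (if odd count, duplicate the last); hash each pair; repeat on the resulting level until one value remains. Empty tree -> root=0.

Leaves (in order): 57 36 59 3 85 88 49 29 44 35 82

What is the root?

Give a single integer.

Answer: 659

Derivation:
L0: [57, 36, 59, 3, 85, 88, 49, 29, 44, 35, 82]
L1: h(57,36)=(57*31+36)%997=806 h(59,3)=(59*31+3)%997=835 h(85,88)=(85*31+88)%997=729 h(49,29)=(49*31+29)%997=551 h(44,35)=(44*31+35)%997=402 h(82,82)=(82*31+82)%997=630 -> [806, 835, 729, 551, 402, 630]
L2: h(806,835)=(806*31+835)%997=896 h(729,551)=(729*31+551)%997=219 h(402,630)=(402*31+630)%997=131 -> [896, 219, 131]
L3: h(896,219)=(896*31+219)%997=79 h(131,131)=(131*31+131)%997=204 -> [79, 204]
L4: h(79,204)=(79*31+204)%997=659 -> [659]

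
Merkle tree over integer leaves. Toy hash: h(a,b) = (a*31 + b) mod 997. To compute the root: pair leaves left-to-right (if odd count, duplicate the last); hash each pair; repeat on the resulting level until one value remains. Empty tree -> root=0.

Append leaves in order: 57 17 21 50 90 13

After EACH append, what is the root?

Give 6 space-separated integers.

Answer: 57 787 144 173 814 344

Derivation:
After append 57 (leaves=[57]):
  L0: [57]
  root=57
After append 17 (leaves=[57, 17]):
  L0: [57, 17]
  L1: h(57,17)=(57*31+17)%997=787 -> [787]
  root=787
After append 21 (leaves=[57, 17, 21]):
  L0: [57, 17, 21]
  L1: h(57,17)=(57*31+17)%997=787 h(21,21)=(21*31+21)%997=672 -> [787, 672]
  L2: h(787,672)=(787*31+672)%997=144 -> [144]
  root=144
After append 50 (leaves=[57, 17, 21, 50]):
  L0: [57, 17, 21, 50]
  L1: h(57,17)=(57*31+17)%997=787 h(21,50)=(21*31+50)%997=701 -> [787, 701]
  L2: h(787,701)=(787*31+701)%997=173 -> [173]
  root=173
After append 90 (leaves=[57, 17, 21, 50, 90]):
  L0: [57, 17, 21, 50, 90]
  L1: h(57,17)=(57*31+17)%997=787 h(21,50)=(21*31+50)%997=701 h(90,90)=(90*31+90)%997=886 -> [787, 701, 886]
  L2: h(787,701)=(787*31+701)%997=173 h(886,886)=(886*31+886)%997=436 -> [173, 436]
  L3: h(173,436)=(173*31+436)%997=814 -> [814]
  root=814
After append 13 (leaves=[57, 17, 21, 50, 90, 13]):
  L0: [57, 17, 21, 50, 90, 13]
  L1: h(57,17)=(57*31+17)%997=787 h(21,50)=(21*31+50)%997=701 h(90,13)=(90*31+13)%997=809 -> [787, 701, 809]
  L2: h(787,701)=(787*31+701)%997=173 h(809,809)=(809*31+809)%997=963 -> [173, 963]
  L3: h(173,963)=(173*31+963)%997=344 -> [344]
  root=344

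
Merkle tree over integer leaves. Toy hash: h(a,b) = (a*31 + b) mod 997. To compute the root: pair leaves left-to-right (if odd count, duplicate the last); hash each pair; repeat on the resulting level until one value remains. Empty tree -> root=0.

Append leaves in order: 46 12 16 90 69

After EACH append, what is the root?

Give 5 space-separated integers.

Answer: 46 441 225 299 165

Derivation:
After append 46 (leaves=[46]):
  L0: [46]
  root=46
After append 12 (leaves=[46, 12]):
  L0: [46, 12]
  L1: h(46,12)=(46*31+12)%997=441 -> [441]
  root=441
After append 16 (leaves=[46, 12, 16]):
  L0: [46, 12, 16]
  L1: h(46,12)=(46*31+12)%997=441 h(16,16)=(16*31+16)%997=512 -> [441, 512]
  L2: h(441,512)=(441*31+512)%997=225 -> [225]
  root=225
After append 90 (leaves=[46, 12, 16, 90]):
  L0: [46, 12, 16, 90]
  L1: h(46,12)=(46*31+12)%997=441 h(16,90)=(16*31+90)%997=586 -> [441, 586]
  L2: h(441,586)=(441*31+586)%997=299 -> [299]
  root=299
After append 69 (leaves=[46, 12, 16, 90, 69]):
  L0: [46, 12, 16, 90, 69]
  L1: h(46,12)=(46*31+12)%997=441 h(16,90)=(16*31+90)%997=586 h(69,69)=(69*31+69)%997=214 -> [441, 586, 214]
  L2: h(441,586)=(441*31+586)%997=299 h(214,214)=(214*31+214)%997=866 -> [299, 866]
  L3: h(299,866)=(299*31+866)%997=165 -> [165]
  root=165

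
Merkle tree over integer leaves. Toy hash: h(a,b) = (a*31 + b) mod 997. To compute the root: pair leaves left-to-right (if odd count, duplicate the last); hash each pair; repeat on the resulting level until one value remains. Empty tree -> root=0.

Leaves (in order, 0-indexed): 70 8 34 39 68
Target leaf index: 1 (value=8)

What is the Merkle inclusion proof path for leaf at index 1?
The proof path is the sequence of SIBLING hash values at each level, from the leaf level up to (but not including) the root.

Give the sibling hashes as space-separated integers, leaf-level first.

L0 (leaves): [70, 8, 34, 39, 68], target index=1
L1: h(70,8)=(70*31+8)%997=184 [pair 0] h(34,39)=(34*31+39)%997=96 [pair 1] h(68,68)=(68*31+68)%997=182 [pair 2] -> [184, 96, 182]
  Sibling for proof at L0: 70
L2: h(184,96)=(184*31+96)%997=815 [pair 0] h(182,182)=(182*31+182)%997=839 [pair 1] -> [815, 839]
  Sibling for proof at L1: 96
L3: h(815,839)=(815*31+839)%997=182 [pair 0] -> [182]
  Sibling for proof at L2: 839
Root: 182
Proof path (sibling hashes from leaf to root): [70, 96, 839]

Answer: 70 96 839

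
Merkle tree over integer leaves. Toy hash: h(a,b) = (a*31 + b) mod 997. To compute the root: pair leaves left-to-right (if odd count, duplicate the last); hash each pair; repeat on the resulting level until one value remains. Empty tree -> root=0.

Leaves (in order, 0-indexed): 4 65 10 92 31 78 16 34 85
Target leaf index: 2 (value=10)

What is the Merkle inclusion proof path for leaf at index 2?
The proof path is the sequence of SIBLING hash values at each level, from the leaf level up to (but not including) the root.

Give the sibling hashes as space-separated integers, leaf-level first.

L0 (leaves): [4, 65, 10, 92, 31, 78, 16, 34, 85], target index=2
L1: h(4,65)=(4*31+65)%997=189 [pair 0] h(10,92)=(10*31+92)%997=402 [pair 1] h(31,78)=(31*31+78)%997=42 [pair 2] h(16,34)=(16*31+34)%997=530 [pair 3] h(85,85)=(85*31+85)%997=726 [pair 4] -> [189, 402, 42, 530, 726]
  Sibling for proof at L0: 92
L2: h(189,402)=(189*31+402)%997=279 [pair 0] h(42,530)=(42*31+530)%997=835 [pair 1] h(726,726)=(726*31+726)%997=301 [pair 2] -> [279, 835, 301]
  Sibling for proof at L1: 189
L3: h(279,835)=(279*31+835)%997=511 [pair 0] h(301,301)=(301*31+301)%997=659 [pair 1] -> [511, 659]
  Sibling for proof at L2: 835
L4: h(511,659)=(511*31+659)%997=548 [pair 0] -> [548]
  Sibling for proof at L3: 659
Root: 548
Proof path (sibling hashes from leaf to root): [92, 189, 835, 659]

Answer: 92 189 835 659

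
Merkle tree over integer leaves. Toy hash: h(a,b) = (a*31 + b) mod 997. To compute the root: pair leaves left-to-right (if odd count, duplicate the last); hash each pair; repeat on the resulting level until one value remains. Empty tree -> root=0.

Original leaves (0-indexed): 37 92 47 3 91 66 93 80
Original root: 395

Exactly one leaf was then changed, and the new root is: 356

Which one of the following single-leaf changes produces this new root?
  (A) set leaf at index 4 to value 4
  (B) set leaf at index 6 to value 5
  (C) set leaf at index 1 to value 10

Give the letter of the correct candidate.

Original leaves: [37, 92, 47, 3, 91, 66, 93, 80]
Target new root: 356
Try each candidate change and compute the resulting root:
Candidate A: set leaf[4] = 4 -> leaves = [37, 92, 47, 3, 4, 66, 93, 80]
  L0: [37, 92, 47, 3, 4, 66, 93, 80]
  L1: h(37,92)=(37*31+92)%997=242 h(47,3)=(47*31+3)%997=463 h(4,66)=(4*31+66)%997=190 h(93,80)=(93*31+80)%997=969 -> [242, 463, 190, 969]
  L2: h(242,463)=(242*31+463)%997=986 h(190,969)=(190*31+969)%997=877 -> [986, 877]
  L3: h(986,877)=(986*31+877)%997=536 -> [536]
  root = 536 != target 356
Candidate B: set leaf[6] = 5 -> leaves = [37, 92, 47, 3, 91, 66, 5, 80]
  L0: [37, 92, 47, 3, 91, 66, 5, 80]
  L1: h(37,92)=(37*31+92)%997=242 h(47,3)=(47*31+3)%997=463 h(91,66)=(91*31+66)%997=893 h(5,80)=(5*31+80)%997=235 -> [242, 463, 893, 235]
  L2: h(242,463)=(242*31+463)%997=986 h(893,235)=(893*31+235)%997=2 -> [986, 2]
  L3: h(986,2)=(986*31+2)%997=658 -> [658]
  root = 658 != target 356
Candidate C: set leaf[1] = 10 -> leaves = [37, 10, 47, 3, 91, 66, 93, 80]
  L0: [37, 10, 47, 3, 91, 66, 93, 80]
  L1: h(37,10)=(37*31+10)%997=160 h(47,3)=(47*31+3)%997=463 h(91,66)=(91*31+66)%997=893 h(93,80)=(93*31+80)%997=969 -> [160, 463, 893, 969]
  L2: h(160,463)=(160*31+463)%997=438 h(893,969)=(893*31+969)%997=736 -> [438, 736]
  L3: h(438,736)=(438*31+736)%997=356 -> [356]
  root = 356 == target 356  ** MATCH **
Candidate C produces the target root.

Answer: C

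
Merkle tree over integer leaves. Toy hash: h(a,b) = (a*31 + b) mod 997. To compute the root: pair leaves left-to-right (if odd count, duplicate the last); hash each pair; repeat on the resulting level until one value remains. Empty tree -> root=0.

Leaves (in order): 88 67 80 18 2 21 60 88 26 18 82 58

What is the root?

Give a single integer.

Answer: 86

Derivation:
L0: [88, 67, 80, 18, 2, 21, 60, 88, 26, 18, 82, 58]
L1: h(88,67)=(88*31+67)%997=801 h(80,18)=(80*31+18)%997=504 h(2,21)=(2*31+21)%997=83 h(60,88)=(60*31+88)%997=951 h(26,18)=(26*31+18)%997=824 h(82,58)=(82*31+58)%997=606 -> [801, 504, 83, 951, 824, 606]
L2: h(801,504)=(801*31+504)%997=410 h(83,951)=(83*31+951)%997=533 h(824,606)=(824*31+606)%997=228 -> [410, 533, 228]
L3: h(410,533)=(410*31+533)%997=282 h(228,228)=(228*31+228)%997=317 -> [282, 317]
L4: h(282,317)=(282*31+317)%997=86 -> [86]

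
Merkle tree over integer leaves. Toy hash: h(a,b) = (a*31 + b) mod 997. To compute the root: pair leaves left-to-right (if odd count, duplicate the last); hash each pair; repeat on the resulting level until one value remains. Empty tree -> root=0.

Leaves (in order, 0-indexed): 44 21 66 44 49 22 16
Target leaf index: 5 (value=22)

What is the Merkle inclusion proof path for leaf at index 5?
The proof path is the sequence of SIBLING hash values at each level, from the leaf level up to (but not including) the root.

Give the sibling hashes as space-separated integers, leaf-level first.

L0 (leaves): [44, 21, 66, 44, 49, 22, 16], target index=5
L1: h(44,21)=(44*31+21)%997=388 [pair 0] h(66,44)=(66*31+44)%997=96 [pair 1] h(49,22)=(49*31+22)%997=544 [pair 2] h(16,16)=(16*31+16)%997=512 [pair 3] -> [388, 96, 544, 512]
  Sibling for proof at L0: 49
L2: h(388,96)=(388*31+96)%997=160 [pair 0] h(544,512)=(544*31+512)%997=427 [pair 1] -> [160, 427]
  Sibling for proof at L1: 512
L3: h(160,427)=(160*31+427)%997=402 [pair 0] -> [402]
  Sibling for proof at L2: 160
Root: 402
Proof path (sibling hashes from leaf to root): [49, 512, 160]

Answer: 49 512 160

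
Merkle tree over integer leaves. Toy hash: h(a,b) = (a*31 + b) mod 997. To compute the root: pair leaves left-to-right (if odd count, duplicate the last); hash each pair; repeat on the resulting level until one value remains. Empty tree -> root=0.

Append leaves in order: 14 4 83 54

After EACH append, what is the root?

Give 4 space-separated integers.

Answer: 14 438 282 253

Derivation:
After append 14 (leaves=[14]):
  L0: [14]
  root=14
After append 4 (leaves=[14, 4]):
  L0: [14, 4]
  L1: h(14,4)=(14*31+4)%997=438 -> [438]
  root=438
After append 83 (leaves=[14, 4, 83]):
  L0: [14, 4, 83]
  L1: h(14,4)=(14*31+4)%997=438 h(83,83)=(83*31+83)%997=662 -> [438, 662]
  L2: h(438,662)=(438*31+662)%997=282 -> [282]
  root=282
After append 54 (leaves=[14, 4, 83, 54]):
  L0: [14, 4, 83, 54]
  L1: h(14,4)=(14*31+4)%997=438 h(83,54)=(83*31+54)%997=633 -> [438, 633]
  L2: h(438,633)=(438*31+633)%997=253 -> [253]
  root=253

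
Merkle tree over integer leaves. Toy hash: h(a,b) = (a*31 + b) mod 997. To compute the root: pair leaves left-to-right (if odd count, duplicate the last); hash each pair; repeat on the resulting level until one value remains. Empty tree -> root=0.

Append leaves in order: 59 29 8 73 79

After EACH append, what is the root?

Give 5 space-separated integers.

After append 59 (leaves=[59]):
  L0: [59]
  root=59
After append 29 (leaves=[59, 29]):
  L0: [59, 29]
  L1: h(59,29)=(59*31+29)%997=861 -> [861]
  root=861
After append 8 (leaves=[59, 29, 8]):
  L0: [59, 29, 8]
  L1: h(59,29)=(59*31+29)%997=861 h(8,8)=(8*31+8)%997=256 -> [861, 256]
  L2: h(861,256)=(861*31+256)%997=28 -> [28]
  root=28
After append 73 (leaves=[59, 29, 8, 73]):
  L0: [59, 29, 8, 73]
  L1: h(59,29)=(59*31+29)%997=861 h(8,73)=(8*31+73)%997=321 -> [861, 321]
  L2: h(861,321)=(861*31+321)%997=93 -> [93]
  root=93
After append 79 (leaves=[59, 29, 8, 73, 79]):
  L0: [59, 29, 8, 73, 79]
  L1: h(59,29)=(59*31+29)%997=861 h(8,73)=(8*31+73)%997=321 h(79,79)=(79*31+79)%997=534 -> [861, 321, 534]
  L2: h(861,321)=(861*31+321)%997=93 h(534,534)=(534*31+534)%997=139 -> [93, 139]
  L3: h(93,139)=(93*31+139)%997=31 -> [31]
  root=31

Answer: 59 861 28 93 31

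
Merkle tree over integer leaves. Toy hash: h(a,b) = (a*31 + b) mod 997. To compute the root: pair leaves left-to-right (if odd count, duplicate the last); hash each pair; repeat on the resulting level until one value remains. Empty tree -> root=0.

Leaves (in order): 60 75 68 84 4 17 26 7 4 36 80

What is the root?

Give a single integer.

L0: [60, 75, 68, 84, 4, 17, 26, 7, 4, 36, 80]
L1: h(60,75)=(60*31+75)%997=938 h(68,84)=(68*31+84)%997=198 h(4,17)=(4*31+17)%997=141 h(26,7)=(26*31+7)%997=813 h(4,36)=(4*31+36)%997=160 h(80,80)=(80*31+80)%997=566 -> [938, 198, 141, 813, 160, 566]
L2: h(938,198)=(938*31+198)%997=363 h(141,813)=(141*31+813)%997=199 h(160,566)=(160*31+566)%997=541 -> [363, 199, 541]
L3: h(363,199)=(363*31+199)%997=485 h(541,541)=(541*31+541)%997=363 -> [485, 363]
L4: h(485,363)=(485*31+363)%997=443 -> [443]

Answer: 443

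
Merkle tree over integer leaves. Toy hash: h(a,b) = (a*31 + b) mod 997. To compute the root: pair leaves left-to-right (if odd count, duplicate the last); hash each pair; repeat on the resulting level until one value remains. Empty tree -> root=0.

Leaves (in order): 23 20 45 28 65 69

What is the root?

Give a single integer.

L0: [23, 20, 45, 28, 65, 69]
L1: h(23,20)=(23*31+20)%997=733 h(45,28)=(45*31+28)%997=426 h(65,69)=(65*31+69)%997=90 -> [733, 426, 90]
L2: h(733,426)=(733*31+426)%997=218 h(90,90)=(90*31+90)%997=886 -> [218, 886]
L3: h(218,886)=(218*31+886)%997=665 -> [665]

Answer: 665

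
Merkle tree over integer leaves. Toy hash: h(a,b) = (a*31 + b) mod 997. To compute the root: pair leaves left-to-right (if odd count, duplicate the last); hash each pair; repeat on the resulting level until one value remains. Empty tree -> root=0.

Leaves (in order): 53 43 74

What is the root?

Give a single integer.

Answer: 796

Derivation:
L0: [53, 43, 74]
L1: h(53,43)=(53*31+43)%997=689 h(74,74)=(74*31+74)%997=374 -> [689, 374]
L2: h(689,374)=(689*31+374)%997=796 -> [796]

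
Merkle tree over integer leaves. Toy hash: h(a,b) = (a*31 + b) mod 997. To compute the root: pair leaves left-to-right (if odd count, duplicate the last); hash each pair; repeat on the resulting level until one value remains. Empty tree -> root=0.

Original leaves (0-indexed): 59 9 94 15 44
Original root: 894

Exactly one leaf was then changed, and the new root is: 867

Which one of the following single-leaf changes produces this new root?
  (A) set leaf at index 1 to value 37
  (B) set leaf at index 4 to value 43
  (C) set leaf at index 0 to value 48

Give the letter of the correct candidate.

Answer: B

Derivation:
Original leaves: [59, 9, 94, 15, 44]
Target new root: 867
Try each candidate change and compute the resulting root:
Candidate A: set leaf[1] = 37 -> leaves = [59, 37, 94, 15, 44]
  L0: [59, 37, 94, 15, 44]
  L1: h(59,37)=(59*31+37)%997=869 h(94,15)=(94*31+15)%997=935 h(44,44)=(44*31+44)%997=411 -> [869, 935, 411]
  L2: h(869,935)=(869*31+935)%997=955 h(411,411)=(411*31+411)%997=191 -> [955, 191]
  L3: h(955,191)=(955*31+191)%997=883 -> [883]
  root = 883 != target 867
Candidate B: set leaf[4] = 43 -> leaves = [59, 9, 94, 15, 43]
  L0: [59, 9, 94, 15, 43]
  L1: h(59,9)=(59*31+9)%997=841 h(94,15)=(94*31+15)%997=935 h(43,43)=(43*31+43)%997=379 -> [841, 935, 379]
  L2: h(841,935)=(841*31+935)%997=87 h(379,379)=(379*31+379)%997=164 -> [87, 164]
  L3: h(87,164)=(87*31+164)%997=867 -> [867]
  root = 867 == target 867  ** MATCH **
Candidate C: set leaf[0] = 48 -> leaves = [48, 9, 94, 15, 44]
  L0: [48, 9, 94, 15, 44]
  L1: h(48,9)=(48*31+9)%997=500 h(94,15)=(94*31+15)%997=935 h(44,44)=(44*31+44)%997=411 -> [500, 935, 411]
  L2: h(500,935)=(500*31+935)%997=483 h(411,411)=(411*31+411)%997=191 -> [483, 191]
  L3: h(483,191)=(483*31+191)%997=209 -> [209]
  root = 209 != target 867
Candidate B produces the target root.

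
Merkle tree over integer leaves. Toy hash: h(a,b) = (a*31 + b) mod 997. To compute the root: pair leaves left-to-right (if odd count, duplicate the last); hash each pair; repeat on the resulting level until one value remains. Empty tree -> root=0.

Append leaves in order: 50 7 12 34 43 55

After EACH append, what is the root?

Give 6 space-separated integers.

Answer: 50 560 795 817 566 950

Derivation:
After append 50 (leaves=[50]):
  L0: [50]
  root=50
After append 7 (leaves=[50, 7]):
  L0: [50, 7]
  L1: h(50,7)=(50*31+7)%997=560 -> [560]
  root=560
After append 12 (leaves=[50, 7, 12]):
  L0: [50, 7, 12]
  L1: h(50,7)=(50*31+7)%997=560 h(12,12)=(12*31+12)%997=384 -> [560, 384]
  L2: h(560,384)=(560*31+384)%997=795 -> [795]
  root=795
After append 34 (leaves=[50, 7, 12, 34]):
  L0: [50, 7, 12, 34]
  L1: h(50,7)=(50*31+7)%997=560 h(12,34)=(12*31+34)%997=406 -> [560, 406]
  L2: h(560,406)=(560*31+406)%997=817 -> [817]
  root=817
After append 43 (leaves=[50, 7, 12, 34, 43]):
  L0: [50, 7, 12, 34, 43]
  L1: h(50,7)=(50*31+7)%997=560 h(12,34)=(12*31+34)%997=406 h(43,43)=(43*31+43)%997=379 -> [560, 406, 379]
  L2: h(560,406)=(560*31+406)%997=817 h(379,379)=(379*31+379)%997=164 -> [817, 164]
  L3: h(817,164)=(817*31+164)%997=566 -> [566]
  root=566
After append 55 (leaves=[50, 7, 12, 34, 43, 55]):
  L0: [50, 7, 12, 34, 43, 55]
  L1: h(50,7)=(50*31+7)%997=560 h(12,34)=(12*31+34)%997=406 h(43,55)=(43*31+55)%997=391 -> [560, 406, 391]
  L2: h(560,406)=(560*31+406)%997=817 h(391,391)=(391*31+391)%997=548 -> [817, 548]
  L3: h(817,548)=(817*31+548)%997=950 -> [950]
  root=950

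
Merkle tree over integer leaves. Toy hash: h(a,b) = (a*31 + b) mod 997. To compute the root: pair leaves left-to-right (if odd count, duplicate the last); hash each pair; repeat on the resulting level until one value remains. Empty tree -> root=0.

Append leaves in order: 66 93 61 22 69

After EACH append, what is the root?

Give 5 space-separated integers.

Answer: 66 145 465 426 114

Derivation:
After append 66 (leaves=[66]):
  L0: [66]
  root=66
After append 93 (leaves=[66, 93]):
  L0: [66, 93]
  L1: h(66,93)=(66*31+93)%997=145 -> [145]
  root=145
After append 61 (leaves=[66, 93, 61]):
  L0: [66, 93, 61]
  L1: h(66,93)=(66*31+93)%997=145 h(61,61)=(61*31+61)%997=955 -> [145, 955]
  L2: h(145,955)=(145*31+955)%997=465 -> [465]
  root=465
After append 22 (leaves=[66, 93, 61, 22]):
  L0: [66, 93, 61, 22]
  L1: h(66,93)=(66*31+93)%997=145 h(61,22)=(61*31+22)%997=916 -> [145, 916]
  L2: h(145,916)=(145*31+916)%997=426 -> [426]
  root=426
After append 69 (leaves=[66, 93, 61, 22, 69]):
  L0: [66, 93, 61, 22, 69]
  L1: h(66,93)=(66*31+93)%997=145 h(61,22)=(61*31+22)%997=916 h(69,69)=(69*31+69)%997=214 -> [145, 916, 214]
  L2: h(145,916)=(145*31+916)%997=426 h(214,214)=(214*31+214)%997=866 -> [426, 866]
  L3: h(426,866)=(426*31+866)%997=114 -> [114]
  root=114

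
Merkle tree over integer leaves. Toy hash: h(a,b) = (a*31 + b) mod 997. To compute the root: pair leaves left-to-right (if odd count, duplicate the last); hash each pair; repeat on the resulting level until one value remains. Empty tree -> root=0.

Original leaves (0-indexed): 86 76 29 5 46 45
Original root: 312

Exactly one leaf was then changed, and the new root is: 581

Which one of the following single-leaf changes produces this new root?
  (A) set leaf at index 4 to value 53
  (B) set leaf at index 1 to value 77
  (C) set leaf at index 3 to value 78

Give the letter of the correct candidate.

Original leaves: [86, 76, 29, 5, 46, 45]
Target new root: 581
Try each candidate change and compute the resulting root:
Candidate A: set leaf[4] = 53 -> leaves = [86, 76, 29, 5, 53, 45]
  L0: [86, 76, 29, 5, 53, 45]
  L1: h(86,76)=(86*31+76)%997=748 h(29,5)=(29*31+5)%997=904 h(53,45)=(53*31+45)%997=691 -> [748, 904, 691]
  L2: h(748,904)=(748*31+904)%997=164 h(691,691)=(691*31+691)%997=178 -> [164, 178]
  L3: h(164,178)=(164*31+178)%997=277 -> [277]
  root = 277 != target 581
Candidate B: set leaf[1] = 77 -> leaves = [86, 77, 29, 5, 46, 45]
  L0: [86, 77, 29, 5, 46, 45]
  L1: h(86,77)=(86*31+77)%997=749 h(29,5)=(29*31+5)%997=904 h(46,45)=(46*31+45)%997=474 -> [749, 904, 474]
  L2: h(749,904)=(749*31+904)%997=195 h(474,474)=(474*31+474)%997=213 -> [195, 213]
  L3: h(195,213)=(195*31+213)%997=276 -> [276]
  root = 276 != target 581
Candidate C: set leaf[3] = 78 -> leaves = [86, 76, 29, 78, 46, 45]
  L0: [86, 76, 29, 78, 46, 45]
  L1: h(86,76)=(86*31+76)%997=748 h(29,78)=(29*31+78)%997=977 h(46,45)=(46*31+45)%997=474 -> [748, 977, 474]
  L2: h(748,977)=(748*31+977)%997=237 h(474,474)=(474*31+474)%997=213 -> [237, 213]
  L3: h(237,213)=(237*31+213)%997=581 -> [581]
  root = 581 == target 581  ** MATCH **
Candidate C produces the target root.

Answer: C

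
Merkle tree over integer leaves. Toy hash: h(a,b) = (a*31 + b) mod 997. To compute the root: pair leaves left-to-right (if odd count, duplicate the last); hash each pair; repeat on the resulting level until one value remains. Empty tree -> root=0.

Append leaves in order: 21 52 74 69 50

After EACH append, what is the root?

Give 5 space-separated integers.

After append 21 (leaves=[21]):
  L0: [21]
  root=21
After append 52 (leaves=[21, 52]):
  L0: [21, 52]
  L1: h(21,52)=(21*31+52)%997=703 -> [703]
  root=703
After append 74 (leaves=[21, 52, 74]):
  L0: [21, 52, 74]
  L1: h(21,52)=(21*31+52)%997=703 h(74,74)=(74*31+74)%997=374 -> [703, 374]
  L2: h(703,374)=(703*31+374)%997=233 -> [233]
  root=233
After append 69 (leaves=[21, 52, 74, 69]):
  L0: [21, 52, 74, 69]
  L1: h(21,52)=(21*31+52)%997=703 h(74,69)=(74*31+69)%997=369 -> [703, 369]
  L2: h(703,369)=(703*31+369)%997=228 -> [228]
  root=228
After append 50 (leaves=[21, 52, 74, 69, 50]):
  L0: [21, 52, 74, 69, 50]
  L1: h(21,52)=(21*31+52)%997=703 h(74,69)=(74*31+69)%997=369 h(50,50)=(50*31+50)%997=603 -> [703, 369, 603]
  L2: h(703,369)=(703*31+369)%997=228 h(603,603)=(603*31+603)%997=353 -> [228, 353]
  L3: h(228,353)=(228*31+353)%997=442 -> [442]
  root=442

Answer: 21 703 233 228 442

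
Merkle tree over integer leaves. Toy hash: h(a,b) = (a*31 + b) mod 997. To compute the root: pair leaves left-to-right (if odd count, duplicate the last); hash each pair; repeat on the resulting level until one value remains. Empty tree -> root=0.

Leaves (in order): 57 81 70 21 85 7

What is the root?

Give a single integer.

L0: [57, 81, 70, 21, 85, 7]
L1: h(57,81)=(57*31+81)%997=851 h(70,21)=(70*31+21)%997=197 h(85,7)=(85*31+7)%997=648 -> [851, 197, 648]
L2: h(851,197)=(851*31+197)%997=656 h(648,648)=(648*31+648)%997=796 -> [656, 796]
L3: h(656,796)=(656*31+796)%997=195 -> [195]

Answer: 195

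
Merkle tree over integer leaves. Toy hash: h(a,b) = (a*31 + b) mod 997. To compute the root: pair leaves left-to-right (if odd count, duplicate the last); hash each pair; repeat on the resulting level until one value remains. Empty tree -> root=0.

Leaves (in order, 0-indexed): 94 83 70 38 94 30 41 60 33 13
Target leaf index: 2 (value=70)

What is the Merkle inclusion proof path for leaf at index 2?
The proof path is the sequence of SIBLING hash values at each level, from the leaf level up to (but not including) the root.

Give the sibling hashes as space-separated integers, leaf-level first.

Answer: 38 6 871 56

Derivation:
L0 (leaves): [94, 83, 70, 38, 94, 30, 41, 60, 33, 13], target index=2
L1: h(94,83)=(94*31+83)%997=6 [pair 0] h(70,38)=(70*31+38)%997=214 [pair 1] h(94,30)=(94*31+30)%997=950 [pair 2] h(41,60)=(41*31+60)%997=334 [pair 3] h(33,13)=(33*31+13)%997=39 [pair 4] -> [6, 214, 950, 334, 39]
  Sibling for proof at L0: 38
L2: h(6,214)=(6*31+214)%997=400 [pair 0] h(950,334)=(950*31+334)%997=871 [pair 1] h(39,39)=(39*31+39)%997=251 [pair 2] -> [400, 871, 251]
  Sibling for proof at L1: 6
L3: h(400,871)=(400*31+871)%997=310 [pair 0] h(251,251)=(251*31+251)%997=56 [pair 1] -> [310, 56]
  Sibling for proof at L2: 871
L4: h(310,56)=(310*31+56)%997=693 [pair 0] -> [693]
  Sibling for proof at L3: 56
Root: 693
Proof path (sibling hashes from leaf to root): [38, 6, 871, 56]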